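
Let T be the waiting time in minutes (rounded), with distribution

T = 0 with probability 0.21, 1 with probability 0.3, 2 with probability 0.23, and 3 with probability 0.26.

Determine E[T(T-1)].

E[T(T-1)] = Σ t(t-1)·P(T=t)
 = 0·0.21 + 0·0.3 + 2·0.23 + 6·0.26
 = 0 + 0 + 0.46 + 1.56
 = 2.02

2.02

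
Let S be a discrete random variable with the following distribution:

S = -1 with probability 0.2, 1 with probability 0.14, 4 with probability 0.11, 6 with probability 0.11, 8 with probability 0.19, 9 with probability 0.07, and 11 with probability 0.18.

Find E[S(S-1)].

E[S(S-1)] = Σ s(s-1)·P(S=s)
 = 2·0.2 + 0·0.14 + 12·0.11 + 30·0.11 + 56·0.19 + 72·0.07 + 110·0.18
 = 0.4 + 0 + 1.32 + 3.3 + 10.64 + 5.04 + 19.8
 = 40.5

40.5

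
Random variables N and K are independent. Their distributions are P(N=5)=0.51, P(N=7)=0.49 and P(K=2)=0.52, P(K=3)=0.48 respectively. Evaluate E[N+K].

E[N+K] = Σ_n Σ_k (n+k) · P(N=n)P(K=k)
 = 7·0.2652 + 8·0.2448 + 9·0.2548 + 10·0.2352
 = 1.8564 + 1.9584 + 2.2932 + 2.352
 = 8.46

8.46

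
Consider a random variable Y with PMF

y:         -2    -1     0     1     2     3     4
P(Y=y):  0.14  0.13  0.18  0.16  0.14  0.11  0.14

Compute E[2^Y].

4.28

E[2^Y] = Σ 2^y·P(Y=y)
 = 0.25·0.14 + 0.5·0.13 + 1·0.18 + 2·0.16 + 4·0.14 + 8·0.11 + 16·0.14
 = 0.035 + 0.065 + 0.18 + 0.32 + 0.56 + 0.88 + 2.24
 = 4.28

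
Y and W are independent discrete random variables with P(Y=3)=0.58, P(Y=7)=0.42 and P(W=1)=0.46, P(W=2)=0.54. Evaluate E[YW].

E[YW] = Σ_y Σ_w yw · P(Y=y)P(W=w)
 = 3·0.2668 + 6·0.3132 + 7·0.1932 + 14·0.2268
 = 0.8004 + 1.8792 + 1.3524 + 3.1752
 = 7.2072

7.2072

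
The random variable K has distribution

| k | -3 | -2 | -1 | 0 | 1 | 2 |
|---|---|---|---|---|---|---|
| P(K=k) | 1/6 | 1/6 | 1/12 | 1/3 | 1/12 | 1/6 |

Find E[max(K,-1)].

E[max(K,-1)] = Σ max(k,-1)·P(K=k)
 = (-1)·1/6 + (-1)·1/6 + (-1)·1/12 + 0·1/3 + 1·1/12 + 2·1/6
 = (-1/6) + (-1/6) + (-1/12) + 0 + 1/12 + 1/3
 = 0

0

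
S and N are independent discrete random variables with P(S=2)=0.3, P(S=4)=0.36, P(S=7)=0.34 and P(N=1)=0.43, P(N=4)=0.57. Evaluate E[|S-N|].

2.394

E[|S-N|] = Σ_s Σ_n |s-n| · P(S=s)P(N=n)
 = 1·0.129 + 2·0.171 + 3·0.1548 + 0·0.2052 + 6·0.1462 + 3·0.1938
 = 0.129 + 0.342 + 0.4644 + 0 + 0.8772 + 0.5814
 = 2.394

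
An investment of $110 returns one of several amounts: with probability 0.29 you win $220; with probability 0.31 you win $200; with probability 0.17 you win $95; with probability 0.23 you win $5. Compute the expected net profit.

33.1

E[payout] = 220·0.29 + 200·0.31 + 95·0.17 + 5·0.23
 = 63.8 + 62 + 16.15 + 1.15
 = 143.1
Net = 143.1 - 110 = 33.1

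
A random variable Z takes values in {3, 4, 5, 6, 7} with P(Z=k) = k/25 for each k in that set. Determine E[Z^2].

31

E[Z^2] = Σ z^2·P(Z=z)
 = 9·3/25 + 16·4/25 + 25·1/5 + 36·6/25 + 49·7/25
 = 27/25 + 64/25 + 5 + 216/25 + 343/25
 = 31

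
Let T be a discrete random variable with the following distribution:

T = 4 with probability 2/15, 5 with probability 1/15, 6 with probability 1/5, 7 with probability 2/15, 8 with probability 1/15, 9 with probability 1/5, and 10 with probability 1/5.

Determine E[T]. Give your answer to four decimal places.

7.3333

E[T] = Σ t·P(T=t)
 = 4·2/15 + 5·1/15 + 6·1/5 + 7·2/15 + 8·1/15 + 9·1/5 + 10·1/5
 = 8/15 + 1/3 + 6/5 + 14/15 + 8/15 + 9/5 + 2
 = 22/3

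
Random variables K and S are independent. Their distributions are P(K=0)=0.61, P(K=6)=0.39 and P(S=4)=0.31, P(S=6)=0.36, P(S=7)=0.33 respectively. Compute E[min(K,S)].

E[min(K,S)] = Σ_k Σ_s min(k,s) · P(K=k)P(S=s)
 = 0·0.1891 + 0·0.2196 + 0·0.2013 + 4·0.1209 + 6·0.1404 + 6·0.1287
 = 0 + 0 + 0 + 0.4836 + 0.8424 + 0.7722
 = 2.0982

2.0982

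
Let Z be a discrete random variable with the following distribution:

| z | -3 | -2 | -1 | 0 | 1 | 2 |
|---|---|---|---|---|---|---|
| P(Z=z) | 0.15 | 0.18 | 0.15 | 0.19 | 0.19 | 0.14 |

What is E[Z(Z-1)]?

3.46

E[Z(Z-1)] = Σ z(z-1)·P(Z=z)
 = 12·0.15 + 6·0.18 + 2·0.15 + 0·0.19 + 0·0.19 + 2·0.14
 = 1.8 + 1.08 + 0.3 + 0 + 0 + 0.28
 = 3.46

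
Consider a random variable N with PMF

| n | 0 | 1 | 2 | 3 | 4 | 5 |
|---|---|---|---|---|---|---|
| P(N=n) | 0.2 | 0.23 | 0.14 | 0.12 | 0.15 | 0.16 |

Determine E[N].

E[N] = Σ n·P(N=n)
 = 0·0.2 + 1·0.23 + 2·0.14 + 3·0.12 + 4·0.15 + 5·0.16
 = 0 + 0.23 + 0.28 + 0.36 + 0.6 + 0.8
 = 2.27

2.27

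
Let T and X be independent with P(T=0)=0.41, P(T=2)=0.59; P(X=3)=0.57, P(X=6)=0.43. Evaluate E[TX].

E[TX] = Σ_t Σ_x tx · P(T=t)P(X=x)
 = 0·0.2337 + 0·0.1763 + 6·0.3363 + 12·0.2537
 = 0 + 0 + 2.0178 + 3.0444
 = 5.0622

5.0622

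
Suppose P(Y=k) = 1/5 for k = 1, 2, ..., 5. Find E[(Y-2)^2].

3

E[(Y-2)^2] = Σ (y-2)^2·P(Y=y)
 = 1·1/5 + 0·1/5 + 1·1/5 + 4·1/5 + 9·1/5
 = 1/5 + 0 + 1/5 + 4/5 + 9/5
 = 3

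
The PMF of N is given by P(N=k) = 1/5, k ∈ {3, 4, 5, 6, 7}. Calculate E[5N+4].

29

E[5N+4] = Σ (5n+4)·P(N=n)
 = 19·1/5 + 24·1/5 + 29·1/5 + 34·1/5 + 39·1/5
 = 19/5 + 24/5 + 29/5 + 34/5 + 39/5
 = 29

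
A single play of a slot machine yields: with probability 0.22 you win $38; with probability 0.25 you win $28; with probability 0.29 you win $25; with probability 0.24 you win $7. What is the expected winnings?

24.29

E[payout] = 38·0.22 + 28·0.25 + 25·0.29 + 7·0.24
 = 8.36 + 7 + 7.25 + 1.68
 = 24.29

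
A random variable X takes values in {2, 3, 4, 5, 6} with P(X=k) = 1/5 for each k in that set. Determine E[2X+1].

E[2X+1] = Σ (2x+1)·P(X=x)
 = 5·1/5 + 7·1/5 + 9·1/5 + 11·1/5 + 13·1/5
 = 1 + 7/5 + 9/5 + 11/5 + 13/5
 = 9

9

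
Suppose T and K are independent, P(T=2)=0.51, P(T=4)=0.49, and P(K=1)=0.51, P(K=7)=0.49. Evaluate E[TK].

E[TK] = Σ_t Σ_k tk · P(T=t)P(K=k)
 = 2·0.2601 + 14·0.2499 + 4·0.2499 + 28·0.2401
 = 0.5202 + 3.4986 + 0.9996 + 6.7228
 = 11.7412

11.7412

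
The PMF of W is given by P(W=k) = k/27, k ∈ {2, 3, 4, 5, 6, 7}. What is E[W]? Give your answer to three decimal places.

E[W] = Σ w·P(W=w)
 = 2·2/27 + 3·1/9 + 4·4/27 + 5·5/27 + 6·2/9 + 7·7/27
 = 4/27 + 1/3 + 16/27 + 25/27 + 4/3 + 49/27
 = 139/27

5.148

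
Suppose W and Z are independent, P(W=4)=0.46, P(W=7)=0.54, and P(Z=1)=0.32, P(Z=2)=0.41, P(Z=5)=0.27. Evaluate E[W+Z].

E[W+Z] = Σ_w Σ_z (w+z) · P(W=w)P(Z=z)
 = 5·0.1472 + 6·0.1886 + 9·0.1242 + 8·0.1728 + 9·0.2214 + 12·0.1458
 = 0.736 + 1.1316 + 1.1178 + 1.3824 + 1.9926 + 1.7496
 = 8.11

8.11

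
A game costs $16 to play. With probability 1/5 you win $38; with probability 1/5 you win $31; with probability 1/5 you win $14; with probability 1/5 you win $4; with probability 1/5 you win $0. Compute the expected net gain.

1.4

E[payout] = 38·1/5 + 31·1/5 + 14·1/5 + 4·1/5 + 0·1/5
 = 38/5 + 31/5 + 14/5 + 4/5 + 0
 = 87/5
Net = 87/5 - 16 = 7/5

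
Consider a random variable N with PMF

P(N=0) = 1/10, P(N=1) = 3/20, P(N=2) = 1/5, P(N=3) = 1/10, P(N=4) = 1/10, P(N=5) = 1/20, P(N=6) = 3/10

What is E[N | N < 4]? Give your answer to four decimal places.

P(N < 4) = 1/10 + 3/20 + 1/5 + 1/10 = 11/20.
E[N | N < 4] = [0·1/10 + 1·3/20 + 2·1/5 + 3·1/10] / (11/20)
 = 17/20 / (11/20)
 = 17/11

1.5455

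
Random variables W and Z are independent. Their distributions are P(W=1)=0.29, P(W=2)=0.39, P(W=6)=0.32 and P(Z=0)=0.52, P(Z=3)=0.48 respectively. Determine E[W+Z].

4.43

E[W+Z] = Σ_w Σ_z (w+z) · P(W=w)P(Z=z)
 = 1·0.1508 + 4·0.1392 + 2·0.2028 + 5·0.1872 + 6·0.1664 + 9·0.1536
 = 0.1508 + 0.5568 + 0.4056 + 0.936 + 0.9984 + 1.3824
 = 4.43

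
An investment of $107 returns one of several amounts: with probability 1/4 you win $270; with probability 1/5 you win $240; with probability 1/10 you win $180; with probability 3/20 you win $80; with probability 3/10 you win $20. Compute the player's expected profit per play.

44.5

E[payout] = 270·1/4 + 240·1/5 + 180·1/10 + 80·3/20 + 20·3/10
 = 135/2 + 48 + 18 + 12 + 6
 = 303/2
Net = 303/2 - 107 = 89/2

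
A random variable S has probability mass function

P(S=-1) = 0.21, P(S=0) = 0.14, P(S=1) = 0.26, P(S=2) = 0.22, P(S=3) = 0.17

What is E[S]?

1

E[S] = Σ s·P(S=s)
 = (-1)·0.21 + 0·0.14 + 1·0.26 + 2·0.22 + 3·0.17
 = (-0.21) + 0 + 0.26 + 0.44 + 0.51
 = 1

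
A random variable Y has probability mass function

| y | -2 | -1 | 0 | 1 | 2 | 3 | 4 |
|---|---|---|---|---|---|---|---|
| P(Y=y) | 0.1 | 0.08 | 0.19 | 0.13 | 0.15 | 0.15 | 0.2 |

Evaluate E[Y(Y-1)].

E[Y(Y-1)] = Σ y(y-1)·P(Y=y)
 = 6·0.1 + 2·0.08 + 0·0.19 + 0·0.13 + 2·0.15 + 6·0.15 + 12·0.2
 = 0.6 + 0.16 + 0 + 0 + 0.3 + 0.9 + 2.4
 = 4.36

4.36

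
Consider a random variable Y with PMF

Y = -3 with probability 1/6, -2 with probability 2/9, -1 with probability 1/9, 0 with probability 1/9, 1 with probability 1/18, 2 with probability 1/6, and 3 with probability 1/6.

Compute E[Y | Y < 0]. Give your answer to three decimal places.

-2.111

P(Y < 0) = 1/6 + 2/9 + 1/9 = 1/2.
E[Y | Y < 0] = [(-3)·1/6 + (-2)·2/9 + (-1)·1/9] / (1/2)
 = -19/18 / (1/2)
 = -19/9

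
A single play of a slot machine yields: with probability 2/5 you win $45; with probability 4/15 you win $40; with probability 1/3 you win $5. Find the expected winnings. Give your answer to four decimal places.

E[payout] = 45·2/5 + 40·4/15 + 5·1/3
 = 18 + 32/3 + 5/3
 = 91/3

30.3333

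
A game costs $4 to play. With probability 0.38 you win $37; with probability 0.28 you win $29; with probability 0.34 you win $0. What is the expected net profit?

18.18

E[payout] = 37·0.38 + 29·0.28 + 0·0.34
 = 14.06 + 8.12 + 0
 = 22.18
Net = 22.18 - 4 = 18.18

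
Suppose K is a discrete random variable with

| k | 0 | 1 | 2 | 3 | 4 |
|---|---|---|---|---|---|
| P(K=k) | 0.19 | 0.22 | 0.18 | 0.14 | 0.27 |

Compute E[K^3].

E[K^3] = Σ k^3·P(K=k)
 = 0·0.19 + 1·0.22 + 8·0.18 + 27·0.14 + 64·0.27
 = 0 + 0.22 + 1.44 + 3.78 + 17.28
 = 22.72

22.72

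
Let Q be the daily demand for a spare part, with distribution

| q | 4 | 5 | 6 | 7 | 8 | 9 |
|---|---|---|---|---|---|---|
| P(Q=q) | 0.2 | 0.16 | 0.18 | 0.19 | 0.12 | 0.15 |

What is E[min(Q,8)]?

E[min(Q,8)] = Σ min(q,8)·P(Q=q)
 = 4·0.2 + 5·0.16 + 6·0.18 + 7·0.19 + 8·0.12 + 8·0.15
 = 0.8 + 0.8 + 1.08 + 1.33 + 0.96 + 1.2
 = 6.17

6.17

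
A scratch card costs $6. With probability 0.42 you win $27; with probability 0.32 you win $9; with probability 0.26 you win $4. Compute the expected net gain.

9.26

E[payout] = 27·0.42 + 9·0.32 + 4·0.26
 = 11.34 + 2.88 + 1.04
 = 15.26
Net = 15.26 - 6 = 9.26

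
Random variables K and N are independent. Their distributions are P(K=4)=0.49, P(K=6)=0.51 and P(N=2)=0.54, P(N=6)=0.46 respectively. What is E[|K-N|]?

E[|K-N|] = Σ_k Σ_n |k-n| · P(K=k)P(N=n)
 = 2·0.2646 + 2·0.2254 + 4·0.2754 + 0·0.2346
 = 0.5292 + 0.4508 + 1.1016 + 0
 = 2.0816

2.0816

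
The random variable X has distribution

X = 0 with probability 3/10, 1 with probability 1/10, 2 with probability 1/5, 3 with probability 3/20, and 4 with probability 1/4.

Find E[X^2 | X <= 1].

P(X <= 1) = 3/10 + 1/10 = 2/5.
E[X^2 | X <= 1] = [0·3/10 + 1·1/10] / (2/5)
 = 1/10 / (2/5)
 = 1/4

0.25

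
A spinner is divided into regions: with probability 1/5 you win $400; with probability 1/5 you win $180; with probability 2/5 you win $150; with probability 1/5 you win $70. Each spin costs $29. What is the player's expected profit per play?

E[payout] = 400·1/5 + 180·1/5 + 150·2/5 + 70·1/5
 = 80 + 36 + 60 + 14
 = 190
Net = 190 - 29 = 161

161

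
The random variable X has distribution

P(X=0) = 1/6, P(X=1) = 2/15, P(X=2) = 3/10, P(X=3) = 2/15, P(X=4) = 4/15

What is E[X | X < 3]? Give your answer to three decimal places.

1.222

P(X < 3) = 1/6 + 2/15 + 3/10 = 3/5.
E[X | X < 3] = [0·1/6 + 1·2/15 + 2·3/10] / (3/5)
 = 11/15 / (3/5)
 = 11/9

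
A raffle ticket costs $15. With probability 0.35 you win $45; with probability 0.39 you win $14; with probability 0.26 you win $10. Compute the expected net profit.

E[payout] = 45·0.35 + 14·0.39 + 10·0.26
 = 15.75 + 5.46 + 2.6
 = 23.81
Net = 23.81 - 15 = 8.81

8.81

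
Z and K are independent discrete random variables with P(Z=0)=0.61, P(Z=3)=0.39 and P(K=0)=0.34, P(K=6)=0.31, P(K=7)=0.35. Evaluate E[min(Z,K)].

E[min(Z,K)] = Σ_z Σ_k min(z,k) · P(Z=z)P(K=k)
 = 0·0.2074 + 0·0.1891 + 0·0.2135 + 0·0.1326 + 3·0.1209 + 3·0.1365
 = 0 + 0 + 0 + 0 + 0.3627 + 0.4095
 = 0.7722

0.7722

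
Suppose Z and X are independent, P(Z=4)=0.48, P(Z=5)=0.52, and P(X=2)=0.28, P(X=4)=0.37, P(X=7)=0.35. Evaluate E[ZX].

20.2948

E[ZX] = Σ_z Σ_x zx · P(Z=z)P(X=x)
 = 8·0.1344 + 16·0.1776 + 28·0.168 + 10·0.1456 + 20·0.1924 + 35·0.182
 = 1.0752 + 2.8416 + 4.704 + 1.456 + 3.848 + 6.37
 = 20.2948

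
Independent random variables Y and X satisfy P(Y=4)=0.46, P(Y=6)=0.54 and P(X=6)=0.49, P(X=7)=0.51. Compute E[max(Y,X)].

E[max(Y,X)] = Σ_y Σ_x max(y,x) · P(Y=y)P(X=x)
 = 6·0.2254 + 7·0.2346 + 6·0.2646 + 7·0.2754
 = 1.3524 + 1.6422 + 1.5876 + 1.9278
 = 6.51

6.51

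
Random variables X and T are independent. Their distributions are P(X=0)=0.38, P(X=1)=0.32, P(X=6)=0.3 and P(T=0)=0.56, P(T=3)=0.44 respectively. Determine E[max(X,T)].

E[max(X,T)] = Σ_x Σ_t max(x,t) · P(X=x)P(T=t)
 = 0·0.2128 + 3·0.1672 + 1·0.1792 + 3·0.1408 + 6·0.168 + 6·0.132
 = 0 + 0.5016 + 0.1792 + 0.4224 + 1.008 + 0.792
 = 2.9032

2.9032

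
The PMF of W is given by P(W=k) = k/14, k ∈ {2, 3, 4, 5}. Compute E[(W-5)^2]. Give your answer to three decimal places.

2.429

E[(W-5)^2] = Σ (w-5)^2·P(W=w)
 = 9·1/7 + 4·3/14 + 1·2/7 + 0·5/14
 = 9/7 + 6/7 + 2/7 + 0
 = 17/7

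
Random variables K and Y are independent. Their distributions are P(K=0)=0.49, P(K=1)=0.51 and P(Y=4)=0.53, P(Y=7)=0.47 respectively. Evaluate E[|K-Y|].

4.9

E[|K-Y|] = Σ_k Σ_y |k-y| · P(K=k)P(Y=y)
 = 4·0.2597 + 7·0.2303 + 3·0.2703 + 6·0.2397
 = 1.0388 + 1.6121 + 0.8109 + 1.4382
 = 4.9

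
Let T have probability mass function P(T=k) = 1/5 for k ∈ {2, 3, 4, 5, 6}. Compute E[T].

4

E[T] = Σ t·P(T=t)
 = 2·1/5 + 3·1/5 + 4·1/5 + 5·1/5 + 6·1/5
 = 2/5 + 3/5 + 4/5 + 1 + 6/5
 = 4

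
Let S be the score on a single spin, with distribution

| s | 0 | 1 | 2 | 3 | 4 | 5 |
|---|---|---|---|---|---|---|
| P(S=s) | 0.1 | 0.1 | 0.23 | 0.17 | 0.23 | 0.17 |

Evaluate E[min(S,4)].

E[min(S,4)] = Σ min(s,4)·P(S=s)
 = 0·0.1 + 1·0.1 + 2·0.23 + 3·0.17 + 4·0.23 + 4·0.17
 = 0 + 0.1 + 0.46 + 0.51 + 0.92 + 0.68
 = 2.67

2.67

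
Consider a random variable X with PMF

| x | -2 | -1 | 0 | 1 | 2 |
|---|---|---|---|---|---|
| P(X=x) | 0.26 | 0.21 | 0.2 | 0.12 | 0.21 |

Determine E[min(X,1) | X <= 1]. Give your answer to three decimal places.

-0.772

P(X <= 1) = 0.26 + 0.21 + 0.2 + 0.12 = 0.79.
E[min(X,1) | X <= 1] = [(-2)·0.26 + (-1)·0.21 + 0·0.2 + 1·0.12] / 0.79
 = -0.61 / 0.79
 = -61/79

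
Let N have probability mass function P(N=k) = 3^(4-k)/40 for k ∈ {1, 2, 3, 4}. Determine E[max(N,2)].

2.125

E[max(N,2)] = Σ max(n,2)·P(N=n)
 = 2·27/40 + 2·9/40 + 3·3/40 + 4·1/40
 = 27/20 + 9/20 + 9/40 + 1/10
 = 17/8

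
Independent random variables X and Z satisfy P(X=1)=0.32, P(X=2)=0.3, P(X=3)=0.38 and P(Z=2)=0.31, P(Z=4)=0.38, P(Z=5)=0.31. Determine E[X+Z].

5.75

E[X+Z] = Σ_x Σ_z (x+z) · P(X=x)P(Z=z)
 = 3·0.0992 + 5·0.1216 + 6·0.0992 + 4·0.093 + 6·0.114 + 7·0.093 + 5·0.1178 + 7·0.1444 + 8·0.1178
 = 0.2976 + 0.608 + 0.5952 + 0.372 + 0.684 + 0.651 + 0.589 + 1.0108 + 0.9424
 = 5.75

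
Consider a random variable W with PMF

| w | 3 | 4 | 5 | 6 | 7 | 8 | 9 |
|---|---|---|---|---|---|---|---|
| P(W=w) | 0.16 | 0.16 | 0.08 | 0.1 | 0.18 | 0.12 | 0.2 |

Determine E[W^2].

E[W^2] = Σ w^2·P(W=w)
 = 9·0.16 + 16·0.16 + 25·0.08 + 36·0.1 + 49·0.18 + 64·0.12 + 81·0.2
 = 1.44 + 2.56 + 2 + 3.6 + 8.82 + 7.68 + 16.2
 = 42.3

42.3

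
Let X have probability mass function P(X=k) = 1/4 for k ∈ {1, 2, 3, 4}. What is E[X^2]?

E[X^2] = Σ x^2·P(X=x)
 = 1·1/4 + 4·1/4 + 9·1/4 + 16·1/4
 = 1/4 + 1 + 9/4 + 4
 = 15/2

7.5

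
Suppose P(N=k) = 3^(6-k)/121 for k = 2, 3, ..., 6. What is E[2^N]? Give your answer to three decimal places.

6.975

E[2^N] = Σ 2^n·P(N=n)
 = 4·81/121 + 8·27/121 + 16·9/121 + 32·3/121 + 64·1/121
 = 324/121 + 216/121 + 144/121 + 96/121 + 64/121
 = 844/121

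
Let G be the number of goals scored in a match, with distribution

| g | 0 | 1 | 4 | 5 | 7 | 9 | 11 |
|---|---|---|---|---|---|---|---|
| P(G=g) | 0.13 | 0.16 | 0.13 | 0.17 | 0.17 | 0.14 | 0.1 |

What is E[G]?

E[G] = Σ g·P(G=g)
 = 0·0.13 + 1·0.16 + 4·0.13 + 5·0.17 + 7·0.17 + 9·0.14 + 11·0.1
 = 0 + 0.16 + 0.52 + 0.85 + 1.19 + 1.26 + 1.1
 = 5.08

5.08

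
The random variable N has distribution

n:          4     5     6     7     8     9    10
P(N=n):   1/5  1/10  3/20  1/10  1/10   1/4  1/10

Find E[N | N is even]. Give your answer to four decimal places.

P(N is even) = 1/5 + 3/20 + 1/10 + 1/10 = 11/20.
E[N | N is even] = [4·1/5 + 6·3/20 + 8·1/10 + 10·1/10] / (11/20)
 = 7/2 / (11/20)
 = 70/11

6.3636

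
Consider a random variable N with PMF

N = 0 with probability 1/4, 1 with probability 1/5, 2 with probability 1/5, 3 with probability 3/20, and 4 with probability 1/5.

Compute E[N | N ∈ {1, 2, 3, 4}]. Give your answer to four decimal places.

P(N ∈ {1, 2, 3, 4}) = 1/5 + 1/5 + 3/20 + 1/5 = 3/4.
E[N | N ∈ {1, 2, 3, 4}] = [1·1/5 + 2·1/5 + 3·3/20 + 4·1/5] / (3/4)
 = 37/20 / (3/4)
 = 37/15

2.4667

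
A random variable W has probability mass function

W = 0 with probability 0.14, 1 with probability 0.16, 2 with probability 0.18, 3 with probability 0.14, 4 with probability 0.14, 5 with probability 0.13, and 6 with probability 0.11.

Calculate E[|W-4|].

E[|W-4|] = Σ |w-4|·P(W=w)
 = 4·0.14 + 3·0.16 + 2·0.18 + 1·0.14 + 0·0.14 + 1·0.13 + 2·0.11
 = 0.56 + 0.48 + 0.36 + 0.14 + 0 + 0.13 + 0.22
 = 1.89

1.89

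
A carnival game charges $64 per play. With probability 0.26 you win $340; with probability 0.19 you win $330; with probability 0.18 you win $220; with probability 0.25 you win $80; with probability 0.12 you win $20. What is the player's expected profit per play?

149.1

E[payout] = 340·0.26 + 330·0.19 + 220·0.18 + 80·0.25 + 20·0.12
 = 88.4 + 62.7 + 39.6 + 20 + 2.4
 = 213.1
Net = 213.1 - 64 = 149.1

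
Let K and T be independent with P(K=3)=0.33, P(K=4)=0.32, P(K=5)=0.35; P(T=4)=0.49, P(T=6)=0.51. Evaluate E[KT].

E[KT] = Σ_k Σ_t kt · P(K=k)P(T=t)
 = 12·0.1617 + 18·0.1683 + 16·0.1568 + 24·0.1632 + 20·0.1715 + 30·0.1785
 = 1.9404 + 3.0294 + 2.5088 + 3.9168 + 3.43 + 5.355
 = 20.1804

20.1804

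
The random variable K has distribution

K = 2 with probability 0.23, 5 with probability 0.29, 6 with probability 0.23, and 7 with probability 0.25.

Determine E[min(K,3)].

2.77

E[min(K,3)] = Σ min(k,3)·P(K=k)
 = 2·0.23 + 3·0.29 + 3·0.23 + 3·0.25
 = 0.46 + 0.87 + 0.69 + 0.75
 = 2.77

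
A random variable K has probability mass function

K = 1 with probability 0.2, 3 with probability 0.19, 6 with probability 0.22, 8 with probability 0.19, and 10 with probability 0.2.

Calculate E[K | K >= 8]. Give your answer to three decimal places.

P(K >= 8) = 0.19 + 0.2 = 0.39.
E[K | K >= 8] = [8·0.19 + 10·0.2] / 0.39
 = 3.52 / 0.39
 = 352/39

9.026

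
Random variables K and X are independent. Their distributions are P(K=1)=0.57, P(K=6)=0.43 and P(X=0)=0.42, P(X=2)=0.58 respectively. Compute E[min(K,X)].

0.8294

E[min(K,X)] = Σ_k Σ_x min(k,x) · P(K=k)P(X=x)
 = 0·0.2394 + 1·0.3306 + 0·0.1806 + 2·0.2494
 = 0 + 0.3306 + 0 + 0.4988
 = 0.8294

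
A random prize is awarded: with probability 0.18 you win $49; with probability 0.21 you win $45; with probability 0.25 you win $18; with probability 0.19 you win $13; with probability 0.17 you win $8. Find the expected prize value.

26.6

E[payout] = 49·0.18 + 45·0.21 + 18·0.25 + 13·0.19 + 8·0.17
 = 8.82 + 9.45 + 4.5 + 2.47 + 1.36
 = 26.6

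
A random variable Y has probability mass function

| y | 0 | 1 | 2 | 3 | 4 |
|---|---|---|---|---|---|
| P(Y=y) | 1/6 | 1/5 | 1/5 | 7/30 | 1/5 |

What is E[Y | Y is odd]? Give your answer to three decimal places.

P(Y is odd) = 1/5 + 7/30 = 13/30.
E[Y | Y is odd] = [1·1/5 + 3·7/30] / (13/30)
 = 9/10 / (13/30)
 = 27/13

2.077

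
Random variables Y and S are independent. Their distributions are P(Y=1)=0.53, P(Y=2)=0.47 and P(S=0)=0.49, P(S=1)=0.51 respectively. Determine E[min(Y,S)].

E[min(Y,S)] = Σ_y Σ_s min(y,s) · P(Y=y)P(S=s)
 = 0·0.2597 + 1·0.2703 + 0·0.2303 + 1·0.2397
 = 0 + 0.2703 + 0 + 0.2397
 = 0.51

0.51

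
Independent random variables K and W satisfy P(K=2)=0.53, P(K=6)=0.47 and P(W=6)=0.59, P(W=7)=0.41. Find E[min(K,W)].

E[min(K,W)] = Σ_k Σ_w min(k,w) · P(K=k)P(W=w)
 = 2·0.3127 + 2·0.2173 + 6·0.2773 + 6·0.1927
 = 0.6254 + 0.4346 + 1.6638 + 1.1562
 = 3.88

3.88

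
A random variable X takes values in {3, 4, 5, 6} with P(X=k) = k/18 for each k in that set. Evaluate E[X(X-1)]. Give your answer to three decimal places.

19.222

E[X(X-1)] = Σ x(x-1)·P(X=x)
 = 6·1/6 + 12·2/9 + 20·5/18 + 30·1/3
 = 1 + 8/3 + 50/9 + 10
 = 173/9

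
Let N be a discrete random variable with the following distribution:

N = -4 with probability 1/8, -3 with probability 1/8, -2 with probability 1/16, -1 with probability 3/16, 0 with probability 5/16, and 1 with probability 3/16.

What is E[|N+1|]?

E[|N+1|] = Σ |n+1|·P(N=n)
 = 3·1/8 + 2·1/8 + 1·1/16 + 0·3/16 + 1·5/16 + 2·3/16
 = 3/8 + 1/4 + 1/16 + 0 + 5/16 + 3/8
 = 11/8

1.375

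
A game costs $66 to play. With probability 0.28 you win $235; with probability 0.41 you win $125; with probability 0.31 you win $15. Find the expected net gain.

55.7

E[payout] = 235·0.28 + 125·0.41 + 15·0.31
 = 65.8 + 51.25 + 4.65
 = 121.7
Net = 121.7 - 66 = 55.7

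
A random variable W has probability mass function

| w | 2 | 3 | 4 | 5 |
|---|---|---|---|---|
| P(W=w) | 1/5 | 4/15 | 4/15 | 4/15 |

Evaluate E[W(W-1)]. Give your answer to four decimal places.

10.5333

E[W(W-1)] = Σ w(w-1)·P(W=w)
 = 2·1/5 + 6·4/15 + 12·4/15 + 20·4/15
 = 2/5 + 8/5 + 16/5 + 16/3
 = 158/15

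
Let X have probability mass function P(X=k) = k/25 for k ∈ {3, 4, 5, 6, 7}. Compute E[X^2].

E[X^2] = Σ x^2·P(X=x)
 = 9·3/25 + 16·4/25 + 25·1/5 + 36·6/25 + 49·7/25
 = 27/25 + 64/25 + 5 + 216/25 + 343/25
 = 31

31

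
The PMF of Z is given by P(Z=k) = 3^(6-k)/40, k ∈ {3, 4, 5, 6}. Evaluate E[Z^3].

E[Z^3] = Σ z^3·P(Z=z)
 = 27·27/40 + 64·9/40 + 125·3/40 + 216·1/40
 = 729/40 + 72/5 + 75/8 + 27/5
 = 237/5

47.4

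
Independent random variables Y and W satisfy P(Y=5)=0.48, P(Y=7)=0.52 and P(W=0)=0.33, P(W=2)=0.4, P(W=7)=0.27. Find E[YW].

E[YW] = Σ_y Σ_w yw · P(Y=y)P(W=w)
 = 0·0.1584 + 10·0.192 + 35·0.1296 + 0·0.1716 + 14·0.208 + 49·0.1404
 = 0 + 1.92 + 4.536 + 0 + 2.912 + 6.8796
 = 16.2476

16.2476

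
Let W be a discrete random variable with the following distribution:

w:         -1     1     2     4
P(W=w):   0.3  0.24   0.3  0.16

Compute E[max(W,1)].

E[max(W,1)] = Σ max(w,1)·P(W=w)
 = 1·0.3 + 1·0.24 + 2·0.3 + 4·0.16
 = 0.3 + 0.24 + 0.6 + 0.64
 = 1.78

1.78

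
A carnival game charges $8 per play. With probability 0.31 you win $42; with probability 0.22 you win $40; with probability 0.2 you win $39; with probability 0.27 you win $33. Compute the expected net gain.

30.53

E[payout] = 42·0.31 + 40·0.22 + 39·0.2 + 33·0.27
 = 13.02 + 8.8 + 7.8 + 8.91
 = 38.53
Net = 38.53 - 8 = 30.53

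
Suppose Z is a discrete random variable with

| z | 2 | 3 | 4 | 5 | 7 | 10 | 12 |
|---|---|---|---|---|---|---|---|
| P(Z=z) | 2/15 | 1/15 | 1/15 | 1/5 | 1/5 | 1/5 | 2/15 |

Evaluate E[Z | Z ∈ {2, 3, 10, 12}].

7.625

P(Z ∈ {2, 3, 10, 12}) = 2/15 + 1/15 + 1/5 + 2/15 = 8/15.
E[Z | Z ∈ {2, 3, 10, 12}] = [2·2/15 + 3·1/15 + 10·1/5 + 12·2/15] / (8/15)
 = 61/15 / (8/15)
 = 61/8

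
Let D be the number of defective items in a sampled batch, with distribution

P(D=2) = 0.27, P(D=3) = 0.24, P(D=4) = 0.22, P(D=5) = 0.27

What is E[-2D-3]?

-9.98

E[-2D-3] = Σ (-2d-3)·P(D=d)
 = (-7)·0.27 + (-9)·0.24 + (-11)·0.22 + (-13)·0.27
 = (-1.89) + (-2.16) + (-2.42) + (-3.51)
 = -9.98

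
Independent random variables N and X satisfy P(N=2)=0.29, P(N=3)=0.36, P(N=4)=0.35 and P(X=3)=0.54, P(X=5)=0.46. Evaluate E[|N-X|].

E[|N-X|] = Σ_n Σ_x |n-x| · P(N=n)P(X=x)
 = 1·0.1566 + 3·0.1334 + 0·0.1944 + 2·0.1656 + 1·0.189 + 1·0.161
 = 0.1566 + 0.4002 + 0 + 0.3312 + 0.189 + 0.161
 = 1.238

1.238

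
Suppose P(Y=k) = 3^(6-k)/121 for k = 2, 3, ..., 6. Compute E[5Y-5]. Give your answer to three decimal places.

7.397

E[5Y-5] = Σ (5y-5)·P(Y=y)
 = 5·81/121 + 10·27/121 + 15·9/121 + 20·3/121 + 25·1/121
 = 405/121 + 270/121 + 135/121 + 60/121 + 25/121
 = 895/121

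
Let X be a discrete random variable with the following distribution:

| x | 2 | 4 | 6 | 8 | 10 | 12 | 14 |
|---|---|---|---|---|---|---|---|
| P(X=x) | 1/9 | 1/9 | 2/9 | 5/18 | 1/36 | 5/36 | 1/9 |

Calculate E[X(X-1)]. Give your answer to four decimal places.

E[X(X-1)] = Σ x(x-1)·P(X=x)
 = 2·1/9 + 12·1/9 + 30·2/9 + 56·5/18 + 90·1/36 + 132·5/36 + 182·1/9
 = 2/9 + 4/3 + 20/3 + 140/9 + 5/2 + 55/3 + 182/9
 = 389/6

64.8333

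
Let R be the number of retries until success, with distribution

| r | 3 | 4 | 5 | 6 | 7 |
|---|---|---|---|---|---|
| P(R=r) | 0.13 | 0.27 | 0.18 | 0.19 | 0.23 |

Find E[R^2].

E[R^2] = Σ r^2·P(R=r)
 = 9·0.13 + 16·0.27 + 25·0.18 + 36·0.19 + 49·0.23
 = 1.17 + 4.32 + 4.5 + 6.84 + 11.27
 = 28.1

28.1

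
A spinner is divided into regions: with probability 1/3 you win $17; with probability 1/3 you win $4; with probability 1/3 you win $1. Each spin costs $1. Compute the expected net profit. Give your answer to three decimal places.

E[payout] = 17·1/3 + 4·1/3 + 1·1/3
 = 17/3 + 4/3 + 1/3
 = 22/3
Net = 22/3 - 1 = 19/3

6.333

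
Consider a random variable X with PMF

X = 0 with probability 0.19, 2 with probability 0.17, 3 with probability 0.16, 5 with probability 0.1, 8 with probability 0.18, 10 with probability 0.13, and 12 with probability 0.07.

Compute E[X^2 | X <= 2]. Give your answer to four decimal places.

1.8889

P(X <= 2) = 0.19 + 0.17 = 0.36.
E[X^2 | X <= 2] = [0·0.19 + 4·0.17] / 0.36
 = 0.68 / 0.36
 = 17/9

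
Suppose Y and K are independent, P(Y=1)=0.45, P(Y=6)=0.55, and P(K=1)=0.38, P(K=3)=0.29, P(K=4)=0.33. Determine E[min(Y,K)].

1.8635

E[min(Y,K)] = Σ_y Σ_k min(y,k) · P(Y=y)P(K=k)
 = 1·0.171 + 1·0.1305 + 1·0.1485 + 1·0.209 + 3·0.1595 + 4·0.1815
 = 0.171 + 0.1305 + 0.1485 + 0.209 + 0.4785 + 0.726
 = 1.8635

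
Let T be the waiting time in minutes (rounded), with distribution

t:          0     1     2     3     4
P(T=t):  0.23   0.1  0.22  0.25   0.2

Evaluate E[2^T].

6.51

E[2^T] = Σ 2^t·P(T=t)
 = 1·0.23 + 2·0.1 + 4·0.22 + 8·0.25 + 16·0.2
 = 0.23 + 0.2 + 0.88 + 2 + 3.2
 = 6.51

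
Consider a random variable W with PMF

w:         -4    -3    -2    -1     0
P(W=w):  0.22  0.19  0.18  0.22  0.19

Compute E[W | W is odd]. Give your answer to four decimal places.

P(W is odd) = 0.19 + 0.22 = 0.41.
E[W | W is odd] = [(-3)·0.19 + (-1)·0.22] / 0.41
 = -0.79 / 0.41
 = -79/41

-1.9268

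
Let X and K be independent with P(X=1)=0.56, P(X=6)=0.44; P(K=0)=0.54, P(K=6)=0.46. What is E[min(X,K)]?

1.472

E[min(X,K)] = Σ_x Σ_k min(x,k) · P(X=x)P(K=k)
 = 0·0.3024 + 1·0.2576 + 0·0.2376 + 6·0.2024
 = 0 + 0.2576 + 0 + 1.2144
 = 1.472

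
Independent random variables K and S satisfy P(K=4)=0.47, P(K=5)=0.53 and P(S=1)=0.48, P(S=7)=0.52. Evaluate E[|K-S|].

E[|K-S|] = Σ_k Σ_s |k-s| · P(K=k)P(S=s)
 = 3·0.2256 + 3·0.2444 + 4·0.2544 + 2·0.2756
 = 0.6768 + 0.7332 + 1.0176 + 0.5512
 = 2.9788

2.9788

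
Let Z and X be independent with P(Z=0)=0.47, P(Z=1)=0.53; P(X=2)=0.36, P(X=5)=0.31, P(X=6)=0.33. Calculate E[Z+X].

4.78

E[Z+X] = Σ_z Σ_x (z+x) · P(Z=z)P(X=x)
 = 2·0.1692 + 5·0.1457 + 6·0.1551 + 3·0.1908 + 6·0.1643 + 7·0.1749
 = 0.3384 + 0.7285 + 0.9306 + 0.5724 + 0.9858 + 1.2243
 = 4.78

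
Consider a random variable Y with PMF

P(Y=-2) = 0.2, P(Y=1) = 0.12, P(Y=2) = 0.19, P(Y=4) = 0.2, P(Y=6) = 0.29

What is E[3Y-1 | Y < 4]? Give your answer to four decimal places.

P(Y < 4) = 0.2 + 0.12 + 0.19 = 0.51.
E[3Y-1 | Y < 4] = [(-7)·0.2 + 2·0.12 + 5·0.19] / 0.51
 = -0.21 / 0.51
 = -7/17

-0.4118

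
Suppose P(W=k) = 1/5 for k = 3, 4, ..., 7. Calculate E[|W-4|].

E[|W-4|] = Σ |w-4|·P(W=w)
 = 1·1/5 + 0·1/5 + 1·1/5 + 2·1/5 + 3·1/5
 = 1/5 + 0 + 1/5 + 2/5 + 3/5
 = 7/5

1.4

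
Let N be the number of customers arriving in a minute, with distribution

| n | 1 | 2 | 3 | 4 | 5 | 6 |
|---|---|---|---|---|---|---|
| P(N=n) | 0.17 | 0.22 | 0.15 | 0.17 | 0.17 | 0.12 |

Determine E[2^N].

E[2^N] = Σ 2^n·P(N=n)
 = 2·0.17 + 4·0.22 + 8·0.15 + 16·0.17 + 32·0.17 + 64·0.12
 = 0.34 + 0.88 + 1.2 + 2.72 + 5.44 + 7.68
 = 18.26

18.26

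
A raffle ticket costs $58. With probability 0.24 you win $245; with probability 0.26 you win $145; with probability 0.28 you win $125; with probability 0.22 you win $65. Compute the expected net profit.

E[payout] = 245·0.24 + 145·0.26 + 125·0.28 + 65·0.22
 = 58.8 + 37.7 + 35 + 14.3
 = 145.8
Net = 145.8 - 58 = 87.8

87.8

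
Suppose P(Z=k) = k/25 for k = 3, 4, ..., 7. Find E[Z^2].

31

E[Z^2] = Σ z^2·P(Z=z)
 = 9·3/25 + 16·4/25 + 25·1/5 + 36·6/25 + 49·7/25
 = 27/25 + 64/25 + 5 + 216/25 + 343/25
 = 31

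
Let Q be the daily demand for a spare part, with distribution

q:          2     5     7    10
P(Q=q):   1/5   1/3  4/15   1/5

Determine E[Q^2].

42.2

E[Q^2] = Σ q^2·P(Q=q)
 = 4·1/5 + 25·1/3 + 49·4/15 + 100·1/5
 = 4/5 + 25/3 + 196/15 + 20
 = 211/5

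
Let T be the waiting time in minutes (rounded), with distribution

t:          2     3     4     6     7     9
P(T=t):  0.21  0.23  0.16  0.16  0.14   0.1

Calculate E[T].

E[T] = Σ t·P(T=t)
 = 2·0.21 + 3·0.23 + 4·0.16 + 6·0.16 + 7·0.14 + 9·0.1
 = 0.42 + 0.69 + 0.64 + 0.96 + 0.98 + 0.9
 = 4.59

4.59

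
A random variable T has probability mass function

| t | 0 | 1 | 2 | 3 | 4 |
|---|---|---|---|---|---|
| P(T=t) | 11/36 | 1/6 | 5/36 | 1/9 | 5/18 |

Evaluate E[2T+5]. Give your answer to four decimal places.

E[2T+5] = Σ (2t+5)·P(T=t)
 = 5·11/36 + 7·1/6 + 9·5/36 + 11·1/9 + 13·5/18
 = 55/36 + 7/6 + 5/4 + 11/9 + 65/18
 = 79/9

8.7778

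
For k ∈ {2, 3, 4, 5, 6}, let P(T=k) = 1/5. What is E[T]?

E[T] = Σ t·P(T=t)
 = 2·1/5 + 3·1/5 + 4·1/5 + 5·1/5 + 6·1/5
 = 2/5 + 3/5 + 4/5 + 1 + 6/5
 = 4

4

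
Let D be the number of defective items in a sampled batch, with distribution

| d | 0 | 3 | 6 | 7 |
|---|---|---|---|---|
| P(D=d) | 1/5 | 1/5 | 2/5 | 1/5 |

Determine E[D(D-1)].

21.6

E[D(D-1)] = Σ d(d-1)·P(D=d)
 = 0·1/5 + 6·1/5 + 30·2/5 + 42·1/5
 = 0 + 6/5 + 12 + 42/5
 = 108/5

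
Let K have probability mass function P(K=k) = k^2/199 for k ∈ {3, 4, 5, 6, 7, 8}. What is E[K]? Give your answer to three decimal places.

E[K] = Σ k·P(K=k)
 = 3·9/199 + 4·16/199 + 5·25/199 + 6·36/199 + 7·49/199 + 8·64/199
 = 27/199 + 64/199 + 125/199 + 216/199 + 343/199 + 512/199
 = 1287/199

6.467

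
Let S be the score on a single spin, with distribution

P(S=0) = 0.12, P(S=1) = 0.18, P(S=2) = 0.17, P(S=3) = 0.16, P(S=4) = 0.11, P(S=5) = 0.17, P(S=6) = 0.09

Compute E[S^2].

E[S^2] = Σ s^2·P(S=s)
 = 0·0.12 + 1·0.18 + 4·0.17 + 9·0.16 + 16·0.11 + 25·0.17 + 36·0.09
 = 0 + 0.18 + 0.68 + 1.44 + 1.76 + 4.25 + 3.24
 = 11.55

11.55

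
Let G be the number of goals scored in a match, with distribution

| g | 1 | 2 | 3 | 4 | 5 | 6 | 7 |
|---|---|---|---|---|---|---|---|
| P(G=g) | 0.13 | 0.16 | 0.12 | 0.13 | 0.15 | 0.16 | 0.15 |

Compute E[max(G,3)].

E[max(G,3)] = Σ max(g,3)·P(G=g)
 = 3·0.13 + 3·0.16 + 3·0.12 + 4·0.13 + 5·0.15 + 6·0.16 + 7·0.15
 = 0.39 + 0.48 + 0.36 + 0.52 + 0.75 + 0.96 + 1.05
 = 4.51

4.51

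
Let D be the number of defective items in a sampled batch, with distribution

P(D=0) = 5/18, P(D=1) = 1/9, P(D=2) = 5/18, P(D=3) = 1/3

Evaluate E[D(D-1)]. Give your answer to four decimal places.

E[D(D-1)] = Σ d(d-1)·P(D=d)
 = 0·5/18 + 0·1/9 + 2·5/18 + 6·1/3
 = 0 + 0 + 5/9 + 2
 = 23/9

2.5556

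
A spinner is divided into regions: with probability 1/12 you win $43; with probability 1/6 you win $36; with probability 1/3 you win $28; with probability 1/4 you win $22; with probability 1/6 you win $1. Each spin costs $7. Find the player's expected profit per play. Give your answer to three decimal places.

E[payout] = 43·1/12 + 36·1/6 + 28·1/3 + 22·1/4 + 1·1/6
 = 43/12 + 6 + 28/3 + 11/2 + 1/6
 = 295/12
Net = 295/12 - 7 = 211/12

17.583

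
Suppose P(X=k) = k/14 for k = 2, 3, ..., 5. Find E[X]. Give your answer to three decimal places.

3.857

E[X] = Σ x·P(X=x)
 = 2·1/7 + 3·3/14 + 4·2/7 + 5·5/14
 = 2/7 + 9/14 + 8/7 + 25/14
 = 27/7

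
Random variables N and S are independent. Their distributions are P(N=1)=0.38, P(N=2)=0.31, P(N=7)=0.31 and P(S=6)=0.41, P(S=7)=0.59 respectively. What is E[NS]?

E[NS] = Σ_n Σ_s ns · P(N=n)P(S=s)
 = 6·0.1558 + 7·0.2242 + 12·0.1271 + 14·0.1829 + 42·0.1271 + 49·0.1829
 = 0.9348 + 1.5694 + 1.5252 + 2.5606 + 5.3382 + 8.9621
 = 20.8903

20.8903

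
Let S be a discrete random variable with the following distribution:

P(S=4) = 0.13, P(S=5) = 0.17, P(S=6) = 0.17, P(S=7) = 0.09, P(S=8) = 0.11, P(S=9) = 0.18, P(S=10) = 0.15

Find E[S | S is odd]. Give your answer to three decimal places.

P(S is odd) = 0.17 + 0.09 + 0.18 = 0.44.
E[S | S is odd] = [5·0.17 + 7·0.09 + 9·0.18] / 0.44
 = 3.1 / 0.44
 = 155/22

7.045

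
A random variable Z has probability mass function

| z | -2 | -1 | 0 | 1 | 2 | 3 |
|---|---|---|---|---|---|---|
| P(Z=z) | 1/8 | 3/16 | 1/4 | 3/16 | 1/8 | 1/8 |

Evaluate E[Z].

0.375

E[Z] = Σ z·P(Z=z)
 = (-2)·1/8 + (-1)·3/16 + 0·1/4 + 1·3/16 + 2·1/8 + 3·1/8
 = (-1/4) + (-3/16) + 0 + 3/16 + 1/4 + 3/8
 = 3/8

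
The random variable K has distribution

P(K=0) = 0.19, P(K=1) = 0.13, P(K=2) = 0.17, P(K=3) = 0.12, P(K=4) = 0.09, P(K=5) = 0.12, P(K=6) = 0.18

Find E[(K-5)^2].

9.11

E[(K-5)^2] = Σ (k-5)^2·P(K=k)
 = 25·0.19 + 16·0.13 + 9·0.17 + 4·0.12 + 1·0.09 + 0·0.12 + 1·0.18
 = 4.75 + 2.08 + 1.53 + 0.48 + 0.09 + 0 + 0.18
 = 9.11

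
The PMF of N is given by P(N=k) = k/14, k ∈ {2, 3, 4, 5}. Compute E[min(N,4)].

E[min(N,4)] = Σ min(n,4)·P(N=n)
 = 2·1/7 + 3·3/14 + 4·2/7 + 4·5/14
 = 2/7 + 9/14 + 8/7 + 10/7
 = 7/2

3.5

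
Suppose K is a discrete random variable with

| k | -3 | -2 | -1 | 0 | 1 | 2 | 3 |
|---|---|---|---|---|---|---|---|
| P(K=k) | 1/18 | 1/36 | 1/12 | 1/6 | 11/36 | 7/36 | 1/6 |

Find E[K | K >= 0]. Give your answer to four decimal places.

1.4333

P(K >= 0) = 1/6 + 11/36 + 7/36 + 1/6 = 5/6.
E[K | K >= 0] = [0·1/6 + 1·11/36 + 2·7/36 + 3·1/6] / (5/6)
 = 43/36 / (5/6)
 = 43/30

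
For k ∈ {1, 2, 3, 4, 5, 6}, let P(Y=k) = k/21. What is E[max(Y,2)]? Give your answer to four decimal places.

E[max(Y,2)] = Σ max(y,2)·P(Y=y)
 = 2·1/21 + 2·2/21 + 3·1/7 + 4·4/21 + 5·5/21 + 6·2/7
 = 2/21 + 4/21 + 3/7 + 16/21 + 25/21 + 12/7
 = 92/21

4.3810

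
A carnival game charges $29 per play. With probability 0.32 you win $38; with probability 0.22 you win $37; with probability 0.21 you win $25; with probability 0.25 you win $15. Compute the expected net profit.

0.3

E[payout] = 38·0.32 + 37·0.22 + 25·0.21 + 15·0.25
 = 12.16 + 8.14 + 5.25 + 3.75
 = 29.3
Net = 29.3 - 29 = 0.3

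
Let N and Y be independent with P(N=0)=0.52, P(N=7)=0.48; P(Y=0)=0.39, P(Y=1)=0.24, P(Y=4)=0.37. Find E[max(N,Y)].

4.2544

E[max(N,Y)] = Σ_n Σ_y max(n,y) · P(N=n)P(Y=y)
 = 0·0.2028 + 1·0.1248 + 4·0.1924 + 7·0.1872 + 7·0.1152 + 7·0.1776
 = 0 + 0.1248 + 0.7696 + 1.3104 + 0.8064 + 1.2432
 = 4.2544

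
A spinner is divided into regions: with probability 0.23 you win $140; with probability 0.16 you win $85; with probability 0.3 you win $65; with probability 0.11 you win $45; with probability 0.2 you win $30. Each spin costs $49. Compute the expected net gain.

E[payout] = 140·0.23 + 85·0.16 + 65·0.3 + 45·0.11 + 30·0.2
 = 32.2 + 13.6 + 19.5 + 4.95 + 6
 = 76.25
Net = 76.25 - 49 = 27.25

27.25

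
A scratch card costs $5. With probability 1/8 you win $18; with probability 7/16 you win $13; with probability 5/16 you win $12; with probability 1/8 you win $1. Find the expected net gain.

E[payout] = 18·1/8 + 13·7/16 + 12·5/16 + 1·1/8
 = 9/4 + 91/16 + 15/4 + 1/8
 = 189/16
Net = 189/16 - 5 = 109/16

6.8125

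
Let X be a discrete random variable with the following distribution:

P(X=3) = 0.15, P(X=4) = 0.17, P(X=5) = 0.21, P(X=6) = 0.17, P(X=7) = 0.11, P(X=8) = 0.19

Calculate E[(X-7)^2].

5.13

E[(X-7)^2] = Σ (x-7)^2·P(X=x)
 = 16·0.15 + 9·0.17 + 4·0.21 + 1·0.17 + 0·0.11 + 1·0.19
 = 2.4 + 1.53 + 0.84 + 0.17 + 0 + 0.19
 = 5.13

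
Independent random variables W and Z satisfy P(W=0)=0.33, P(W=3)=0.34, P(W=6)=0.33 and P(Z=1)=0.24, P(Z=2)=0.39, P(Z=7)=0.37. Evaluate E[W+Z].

E[W+Z] = Σ_w Σ_z (w+z) · P(W=w)P(Z=z)
 = 1·0.0792 + 2·0.1287 + 7·0.1221 + 4·0.0816 + 5·0.1326 + 10·0.1258 + 7·0.0792 + 8·0.1287 + 13·0.1221
 = 0.0792 + 0.2574 + 0.8547 + 0.3264 + 0.663 + 1.258 + 0.5544 + 1.0296 + 1.5873
 = 6.61

6.61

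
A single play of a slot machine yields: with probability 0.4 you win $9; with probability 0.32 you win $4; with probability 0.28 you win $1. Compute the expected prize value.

5.16

E[payout] = 9·0.4 + 4·0.32 + 1·0.28
 = 3.6 + 1.28 + 0.28
 = 5.16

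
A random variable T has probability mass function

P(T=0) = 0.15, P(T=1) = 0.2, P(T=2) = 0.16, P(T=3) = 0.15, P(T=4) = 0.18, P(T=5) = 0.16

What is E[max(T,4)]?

E[max(T,4)] = Σ max(t,4)·P(T=t)
 = 4·0.15 + 4·0.2 + 4·0.16 + 4·0.15 + 4·0.18 + 5·0.16
 = 0.6 + 0.8 + 0.64 + 0.6 + 0.72 + 0.8
 = 4.16

4.16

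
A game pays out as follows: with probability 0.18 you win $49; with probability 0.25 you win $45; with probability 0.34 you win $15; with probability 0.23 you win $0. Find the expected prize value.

25.17

E[payout] = 49·0.18 + 45·0.25 + 15·0.34 + 0·0.23
 = 8.82 + 11.25 + 5.1 + 0
 = 25.17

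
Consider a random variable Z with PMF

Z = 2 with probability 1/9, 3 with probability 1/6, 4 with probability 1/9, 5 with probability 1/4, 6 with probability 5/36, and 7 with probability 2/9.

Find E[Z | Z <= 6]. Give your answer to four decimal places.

4.1786

P(Z <= 6) = 1/9 + 1/6 + 1/9 + 1/4 + 5/36 = 7/9.
E[Z | Z <= 6] = [2·1/9 + 3·1/6 + 4·1/9 + 5·1/4 + 6·5/36] / (7/9)
 = 13/4 / (7/9)
 = 117/28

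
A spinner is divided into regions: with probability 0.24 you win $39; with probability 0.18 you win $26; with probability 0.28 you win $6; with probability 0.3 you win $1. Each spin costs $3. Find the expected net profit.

13.02

E[payout] = 39·0.24 + 26·0.18 + 6·0.28 + 1·0.3
 = 9.36 + 4.68 + 1.68 + 0.3
 = 16.02
Net = 16.02 - 3 = 13.02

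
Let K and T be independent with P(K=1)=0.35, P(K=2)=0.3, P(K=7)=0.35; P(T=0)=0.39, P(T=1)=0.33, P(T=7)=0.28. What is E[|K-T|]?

E[|K-T|] = Σ_k Σ_t |k-t| · P(K=k)P(T=t)
 = 1·0.1365 + 0·0.1155 + 6·0.098 + 2·0.117 + 1·0.099 + 5·0.084 + 7·0.1365 + 6·0.1155 + 0·0.098
 = 0.1365 + 0 + 0.588 + 0.234 + 0.099 + 0.42 + 0.9555 + 0.693 + 0
 = 3.126

3.126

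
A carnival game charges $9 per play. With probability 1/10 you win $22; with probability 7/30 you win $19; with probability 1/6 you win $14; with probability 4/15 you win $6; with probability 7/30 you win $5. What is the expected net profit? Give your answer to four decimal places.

E[payout] = 22·1/10 + 19·7/30 + 14·1/6 + 6·4/15 + 5·7/30
 = 11/5 + 133/30 + 7/3 + 8/5 + 7/6
 = 176/15
Net = 176/15 - 9 = 41/15

2.7333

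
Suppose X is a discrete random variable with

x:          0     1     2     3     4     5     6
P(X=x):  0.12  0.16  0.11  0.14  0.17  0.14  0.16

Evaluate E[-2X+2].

E[-2X+2] = Σ (-2x+2)·P(X=x)
 = 2·0.12 + 0·0.16 + (-2)·0.11 + (-4)·0.14 + (-6)·0.17 + (-8)·0.14 + (-10)·0.16
 = 0.24 + 0 + (-0.22) + (-0.56) + (-1.02) + (-1.12) + (-1.6)
 = -4.28

-4.28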